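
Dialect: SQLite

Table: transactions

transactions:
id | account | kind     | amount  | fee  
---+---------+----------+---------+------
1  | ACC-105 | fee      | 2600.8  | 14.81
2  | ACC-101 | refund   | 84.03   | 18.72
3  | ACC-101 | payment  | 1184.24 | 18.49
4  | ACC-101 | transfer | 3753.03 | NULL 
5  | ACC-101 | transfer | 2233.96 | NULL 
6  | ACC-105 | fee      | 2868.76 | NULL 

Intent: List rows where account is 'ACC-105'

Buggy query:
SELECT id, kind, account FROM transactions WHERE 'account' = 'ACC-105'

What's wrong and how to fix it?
Bug: 'account' in single quotes is a string literal, not the column; the comparison is literal-vs-literal and never true

Fix: Remove the quotes around the column name (or use double quotes for an identifier)

Corrected query:
SELECT id, kind, account FROM transactions WHERE account = 'ACC-105'

Result:
id | kind | account
---+------+--------
1  | fee  | ACC-105
6  | fee  | ACC-105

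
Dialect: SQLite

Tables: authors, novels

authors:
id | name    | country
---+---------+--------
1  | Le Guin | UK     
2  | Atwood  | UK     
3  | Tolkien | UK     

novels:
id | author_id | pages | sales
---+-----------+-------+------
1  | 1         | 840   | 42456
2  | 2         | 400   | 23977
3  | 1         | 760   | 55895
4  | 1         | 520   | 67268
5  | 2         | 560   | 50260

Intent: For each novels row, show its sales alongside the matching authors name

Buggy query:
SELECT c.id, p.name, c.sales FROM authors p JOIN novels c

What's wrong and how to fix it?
Bug: Missing join condition: each novels row is matched to all authors rows instead of just its own

Fix: Add ON c.author_id = p.id to the JOIN

Corrected query:
SELECT c.id, p.name, c.sales FROM authors p JOIN novels c ON c.author_id = p.id

Result:
id | name    | sales
---+---------+------
1  | Le Guin | 42456
2  | Atwood  | 23977
3  | Le Guin | 55895
4  | Le Guin | 67268
5  | Atwood  | 50260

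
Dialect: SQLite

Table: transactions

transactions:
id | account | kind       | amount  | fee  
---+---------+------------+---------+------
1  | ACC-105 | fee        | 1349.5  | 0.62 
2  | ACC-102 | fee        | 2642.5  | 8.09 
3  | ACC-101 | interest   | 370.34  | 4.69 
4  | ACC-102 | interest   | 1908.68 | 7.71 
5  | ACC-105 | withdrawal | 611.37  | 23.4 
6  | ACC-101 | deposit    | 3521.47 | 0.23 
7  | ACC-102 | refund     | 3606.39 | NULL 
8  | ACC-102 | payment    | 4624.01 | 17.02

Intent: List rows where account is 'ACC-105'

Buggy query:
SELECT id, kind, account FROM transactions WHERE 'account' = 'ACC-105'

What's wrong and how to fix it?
Bug: 'account' in single quotes is a string literal, not the column; the comparison is literal-vs-literal and never true

Fix: Remove the quotes around the column name (or use double quotes for an identifier)

Corrected query:
SELECT id, kind, account FROM transactions WHERE account = 'ACC-105'

Result:
id | kind       | account
---+------------+--------
1  | fee        | ACC-105
5  | withdrawal | ACC-105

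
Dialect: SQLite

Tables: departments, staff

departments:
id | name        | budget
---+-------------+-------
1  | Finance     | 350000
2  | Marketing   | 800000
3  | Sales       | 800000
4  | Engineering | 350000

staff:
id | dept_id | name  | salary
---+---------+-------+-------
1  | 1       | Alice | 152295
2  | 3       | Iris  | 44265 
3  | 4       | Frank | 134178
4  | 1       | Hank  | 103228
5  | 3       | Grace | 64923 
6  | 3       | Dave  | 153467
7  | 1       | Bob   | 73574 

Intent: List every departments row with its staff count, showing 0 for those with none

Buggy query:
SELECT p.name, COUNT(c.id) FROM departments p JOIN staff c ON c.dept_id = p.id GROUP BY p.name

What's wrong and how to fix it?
Bug: INNER JOIN drops departments rows that have no matching staff rows

Fix: Switch to LEFT JOIN to retain unmatched parent rows

Corrected query:
SELECT p.name, COUNT(c.id) FROM departments p LEFT JOIN staff c ON c.dept_id = p.id GROUP BY p.name

Result:
name        | COUNT(c.id)
------------+------------
Engineering | 1          
Finance     | 3          
Marketing   | 0          
Sales       | 3          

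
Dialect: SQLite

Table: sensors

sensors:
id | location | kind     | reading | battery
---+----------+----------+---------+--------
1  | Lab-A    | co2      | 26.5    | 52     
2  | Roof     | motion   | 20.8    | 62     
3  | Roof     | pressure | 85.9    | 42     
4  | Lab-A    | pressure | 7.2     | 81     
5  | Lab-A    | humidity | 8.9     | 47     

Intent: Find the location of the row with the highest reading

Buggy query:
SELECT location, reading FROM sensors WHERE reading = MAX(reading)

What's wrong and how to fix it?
Bug: MAX(reading) is an aggregate and cannot be used directly in WHERE

Fix: Wrap MAX in a scalar subquery so WHERE compares against a single value

Corrected query:
SELECT location, reading FROM sensors WHERE reading = (SELECT MAX(reading) FROM sensors)

Result:
location | reading
---------+--------
Roof     | 85.9   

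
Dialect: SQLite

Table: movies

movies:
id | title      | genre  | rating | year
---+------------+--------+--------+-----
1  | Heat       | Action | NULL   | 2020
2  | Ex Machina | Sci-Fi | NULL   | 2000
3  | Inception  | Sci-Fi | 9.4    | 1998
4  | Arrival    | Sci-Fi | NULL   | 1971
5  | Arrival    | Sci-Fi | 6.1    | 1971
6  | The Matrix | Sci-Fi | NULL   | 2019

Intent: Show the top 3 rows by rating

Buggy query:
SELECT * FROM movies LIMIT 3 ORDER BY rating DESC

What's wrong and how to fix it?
Bug: LIMIT must come after ORDER BY

Fix: Sort with ORDER BY, then apply LIMIT

Corrected query:
SELECT * FROM movies ORDER BY rating DESC LIMIT 3

Result:
id | title     | genre  | rating | year
---+-----------+--------+--------+-----
3  | Inception | Sci-Fi | 9.4    | 1998
5  | Arrival   | Sci-Fi | 6.1    | 1971
1  | Heat      | Action | NULL   | 2020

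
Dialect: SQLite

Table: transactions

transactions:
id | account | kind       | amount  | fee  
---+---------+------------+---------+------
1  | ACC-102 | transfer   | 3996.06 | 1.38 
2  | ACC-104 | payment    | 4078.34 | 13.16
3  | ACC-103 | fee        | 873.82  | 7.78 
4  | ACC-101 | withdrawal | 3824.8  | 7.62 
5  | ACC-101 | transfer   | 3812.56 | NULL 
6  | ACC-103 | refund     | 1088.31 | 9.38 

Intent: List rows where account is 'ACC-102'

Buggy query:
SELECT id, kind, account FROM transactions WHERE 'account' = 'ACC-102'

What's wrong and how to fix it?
Bug: 'account' in single quotes is a string literal, not the column; the comparison is literal-vs-literal and never true

Fix: Remove the quotes around the column name (or use double quotes for an identifier)

Corrected query:
SELECT id, kind, account FROM transactions WHERE account = 'ACC-102'

Result:
id | kind     | account
---+----------+--------
1  | transfer | ACC-102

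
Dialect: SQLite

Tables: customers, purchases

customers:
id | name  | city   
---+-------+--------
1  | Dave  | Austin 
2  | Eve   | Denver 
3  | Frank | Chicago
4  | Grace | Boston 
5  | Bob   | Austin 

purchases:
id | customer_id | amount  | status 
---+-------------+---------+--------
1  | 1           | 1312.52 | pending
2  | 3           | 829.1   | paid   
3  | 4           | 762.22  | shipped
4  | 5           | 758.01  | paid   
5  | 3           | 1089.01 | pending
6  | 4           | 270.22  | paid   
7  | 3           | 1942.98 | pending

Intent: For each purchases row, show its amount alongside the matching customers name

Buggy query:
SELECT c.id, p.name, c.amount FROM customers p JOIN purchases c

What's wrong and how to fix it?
Bug: JOIN with no ON clause produces a cartesian product; every purchases row pairs with every customers row

Fix: Add ON c.customer_id = p.id to the JOIN

Corrected query:
SELECT c.id, p.name, c.amount FROM customers p JOIN purchases c ON c.customer_id = p.id

Result:
id | name  | amount 
---+-------+--------
1  | Dave  | 1312.52
2  | Frank | 829.1  
3  | Grace | 762.22 
4  | Bob   | 758.01 
5  | Frank | 1089.01
6  | Grace | 270.22 
7  | Frank | 1942.98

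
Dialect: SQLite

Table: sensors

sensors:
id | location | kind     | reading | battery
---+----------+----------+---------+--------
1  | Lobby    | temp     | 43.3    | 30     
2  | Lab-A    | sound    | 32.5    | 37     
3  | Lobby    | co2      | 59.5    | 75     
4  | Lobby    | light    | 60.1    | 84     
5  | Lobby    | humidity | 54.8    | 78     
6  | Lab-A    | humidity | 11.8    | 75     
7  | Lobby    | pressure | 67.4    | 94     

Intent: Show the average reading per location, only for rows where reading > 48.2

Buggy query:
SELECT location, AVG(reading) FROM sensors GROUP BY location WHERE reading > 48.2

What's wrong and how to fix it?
Bug: Row-level WHERE must come before GROUP BY in the clause order

Fix: Place WHERE between FROM and GROUP BY

Corrected query:
SELECT location, AVG(reading) FROM sensors WHERE reading > 48.2 GROUP BY location

Result:
location | AVG(reading)
---------+-------------
Lobby    | 60.45       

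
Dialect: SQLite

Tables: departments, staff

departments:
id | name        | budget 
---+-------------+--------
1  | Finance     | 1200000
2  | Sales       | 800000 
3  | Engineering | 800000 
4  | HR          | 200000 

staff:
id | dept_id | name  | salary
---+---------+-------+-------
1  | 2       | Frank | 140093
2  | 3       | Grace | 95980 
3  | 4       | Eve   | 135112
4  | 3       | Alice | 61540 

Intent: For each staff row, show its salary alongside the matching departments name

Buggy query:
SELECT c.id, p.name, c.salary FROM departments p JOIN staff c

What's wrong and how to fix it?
Bug: JOIN with no ON clause produces a cartesian product; every staff row pairs with every departments row

Fix: Specify the join condition linking the foreign key to the parent id

Corrected query:
SELECT c.id, p.name, c.salary FROM departments p JOIN staff c ON c.dept_id = p.id

Result:
id | name        | salary
---+-------------+-------
1  | Sales       | 140093
2  | Engineering | 95980 
3  | HR          | 135112
4  | Engineering | 61540 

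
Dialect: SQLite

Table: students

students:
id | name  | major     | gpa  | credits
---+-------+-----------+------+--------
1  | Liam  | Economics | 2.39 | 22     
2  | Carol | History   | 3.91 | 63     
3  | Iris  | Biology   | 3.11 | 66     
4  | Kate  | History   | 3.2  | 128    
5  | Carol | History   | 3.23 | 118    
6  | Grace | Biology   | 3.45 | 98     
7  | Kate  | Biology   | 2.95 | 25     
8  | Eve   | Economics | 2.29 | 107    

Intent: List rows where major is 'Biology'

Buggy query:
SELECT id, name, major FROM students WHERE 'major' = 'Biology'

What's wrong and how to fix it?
Bug: Single quotes denote string literals in SQL; the column name is being compared as a constant string

Fix: Reference the column as major without single quotes

Corrected query:
SELECT id, name, major FROM students WHERE major = 'Biology'

Result:
id | name  | major  
---+-------+--------
3  | Iris  | Biology
6  | Grace | Biology
7  | Kate  | Biology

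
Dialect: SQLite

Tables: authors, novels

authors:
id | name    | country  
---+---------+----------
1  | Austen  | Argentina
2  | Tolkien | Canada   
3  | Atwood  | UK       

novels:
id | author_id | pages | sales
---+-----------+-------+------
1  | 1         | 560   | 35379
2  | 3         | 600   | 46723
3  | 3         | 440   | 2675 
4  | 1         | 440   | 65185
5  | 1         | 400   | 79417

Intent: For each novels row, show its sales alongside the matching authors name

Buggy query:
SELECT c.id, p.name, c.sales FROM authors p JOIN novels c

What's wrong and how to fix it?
Bug: Missing join condition: each novels row is matched to all authors rows instead of just its own

Fix: Add ON c.author_id = p.id to the JOIN

Corrected query:
SELECT c.id, p.name, c.sales FROM authors p JOIN novels c ON c.author_id = p.id

Result:
id | name   | sales
---+--------+------
1  | Austen | 35379
2  | Atwood | 46723
3  | Atwood | 2675 
4  | Austen | 65185
5  | Austen | 79417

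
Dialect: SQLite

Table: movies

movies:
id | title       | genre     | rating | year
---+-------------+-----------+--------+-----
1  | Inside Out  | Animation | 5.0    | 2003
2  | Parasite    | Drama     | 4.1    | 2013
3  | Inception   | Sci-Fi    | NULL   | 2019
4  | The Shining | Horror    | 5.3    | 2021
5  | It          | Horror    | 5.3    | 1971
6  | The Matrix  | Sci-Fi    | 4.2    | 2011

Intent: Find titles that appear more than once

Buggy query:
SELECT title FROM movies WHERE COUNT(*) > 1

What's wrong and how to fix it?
Bug: WHERE can't reference COUNT(*); aggregates are computed after WHERE

Fix: GROUP BY title, then filter groups with HAVING COUNT(*) > 1

Corrected query:
SELECT title FROM movies GROUP BY title HAVING COUNT(*) > 1

Result:
(no rows)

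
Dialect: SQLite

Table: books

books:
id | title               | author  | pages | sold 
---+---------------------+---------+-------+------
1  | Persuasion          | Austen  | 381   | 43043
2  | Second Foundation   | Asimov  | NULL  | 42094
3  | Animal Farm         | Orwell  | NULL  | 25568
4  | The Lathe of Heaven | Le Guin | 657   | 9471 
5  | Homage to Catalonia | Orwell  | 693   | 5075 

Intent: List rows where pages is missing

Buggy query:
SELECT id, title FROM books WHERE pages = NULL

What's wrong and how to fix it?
Bug: Comparing to NULL with '=' never matches; NULL = NULL is unknown, not true

Fix: Use IS NULL to test for NULL

Corrected query:
SELECT id, title FROM books WHERE pages IS NULL

Result:
id | title            
---+------------------
2  | Second Foundation
3  | Animal Farm      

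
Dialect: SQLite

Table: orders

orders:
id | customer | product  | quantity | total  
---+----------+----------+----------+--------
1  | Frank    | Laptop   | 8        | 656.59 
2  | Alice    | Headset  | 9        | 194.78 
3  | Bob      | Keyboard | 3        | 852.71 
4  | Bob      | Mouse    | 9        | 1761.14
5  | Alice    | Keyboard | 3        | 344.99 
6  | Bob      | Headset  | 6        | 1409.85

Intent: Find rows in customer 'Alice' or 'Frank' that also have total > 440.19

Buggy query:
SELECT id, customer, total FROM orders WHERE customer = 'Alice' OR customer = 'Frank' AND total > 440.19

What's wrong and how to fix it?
Bug: Without parentheses, AND is evaluated before OR, so the total filter only applies to the 'Frank' branch

Fix: Add parentheses around the OR so the AND applies to both alternatives

Corrected query:
SELECT id, customer, total FROM orders WHERE (customer = 'Alice' OR customer = 'Frank') AND total > 440.19

Result:
id | customer | total 
---+----------+-------
1  | Frank    | 656.59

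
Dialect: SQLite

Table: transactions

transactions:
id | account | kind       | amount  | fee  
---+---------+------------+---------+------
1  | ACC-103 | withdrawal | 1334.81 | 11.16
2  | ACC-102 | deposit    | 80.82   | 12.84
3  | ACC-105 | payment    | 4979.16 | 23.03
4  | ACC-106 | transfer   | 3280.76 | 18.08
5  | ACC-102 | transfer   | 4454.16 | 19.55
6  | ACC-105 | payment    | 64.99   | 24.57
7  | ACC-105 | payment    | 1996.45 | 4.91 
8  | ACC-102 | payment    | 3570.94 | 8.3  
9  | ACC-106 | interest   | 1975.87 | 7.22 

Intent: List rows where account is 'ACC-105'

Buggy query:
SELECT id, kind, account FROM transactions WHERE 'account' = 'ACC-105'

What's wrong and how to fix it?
Bug: 'account' in single quotes is a string literal, not the column; the comparison is literal-vs-literal and never true

Fix: Reference the column as account without single quotes

Corrected query:
SELECT id, kind, account FROM transactions WHERE account = 'ACC-105'

Result:
id | kind    | account
---+---------+--------
3  | payment | ACC-105
6  | payment | ACC-105
7  | payment | ACC-105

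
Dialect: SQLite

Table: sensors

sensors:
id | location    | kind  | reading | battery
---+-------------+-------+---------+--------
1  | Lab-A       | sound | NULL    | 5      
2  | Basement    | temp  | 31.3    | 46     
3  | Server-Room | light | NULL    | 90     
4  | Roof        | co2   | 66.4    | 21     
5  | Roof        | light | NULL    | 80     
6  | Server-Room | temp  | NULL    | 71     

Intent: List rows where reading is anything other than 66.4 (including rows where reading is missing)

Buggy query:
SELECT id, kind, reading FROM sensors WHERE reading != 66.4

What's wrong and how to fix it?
Bug: 'reading != 66.4' is unknown when reading is NULL, so NULL rows are silently excluded

Fix: Add an explicit OR reading IS NULL to include the missing-value rows

Corrected query:
SELECT id, kind, reading FROM sensors WHERE reading != 66.4 OR reading IS NULL

Result:
id | kind  | reading
---+-------+--------
1  | sound | NULL   
2  | temp  | 31.3   
3  | light | NULL   
5  | light | NULL   
6  | temp  | NULL   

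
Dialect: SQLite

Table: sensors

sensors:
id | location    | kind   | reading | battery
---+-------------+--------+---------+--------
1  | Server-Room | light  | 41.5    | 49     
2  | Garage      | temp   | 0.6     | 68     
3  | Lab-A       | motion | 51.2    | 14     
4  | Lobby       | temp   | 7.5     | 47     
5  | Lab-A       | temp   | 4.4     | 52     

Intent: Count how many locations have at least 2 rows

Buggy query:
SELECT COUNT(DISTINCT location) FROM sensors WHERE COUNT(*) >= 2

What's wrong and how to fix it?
Bug: WHERE filters individual rows, not groups, so a group-level COUNT is invalid there

Fix: Use a subquery that GROUPs and filters with HAVING, then count its rows

Corrected query:
SELECT COUNT(*) FROM (SELECT location FROM sensors GROUP BY location HAVING COUNT(*) >= 2)

Result:
COUNT(*)
--------
1       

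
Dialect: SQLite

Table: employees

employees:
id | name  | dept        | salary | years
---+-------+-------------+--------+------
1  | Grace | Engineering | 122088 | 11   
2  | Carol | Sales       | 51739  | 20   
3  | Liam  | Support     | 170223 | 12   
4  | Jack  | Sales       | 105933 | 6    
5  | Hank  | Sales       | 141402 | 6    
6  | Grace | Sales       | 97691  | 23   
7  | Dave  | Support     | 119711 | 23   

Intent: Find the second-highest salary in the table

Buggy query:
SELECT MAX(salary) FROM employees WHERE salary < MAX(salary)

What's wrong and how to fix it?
Bug: The inner MAX is an aggregate inside WHERE, which is not allowed

Fix: Compute the overall MAX in a subquery, then take MAX of rows below it

Corrected query:
SELECT MAX(salary) FROM employees WHERE salary < (SELECT MAX(salary) FROM employees)

Result:
MAX(salary)
-----------
141402     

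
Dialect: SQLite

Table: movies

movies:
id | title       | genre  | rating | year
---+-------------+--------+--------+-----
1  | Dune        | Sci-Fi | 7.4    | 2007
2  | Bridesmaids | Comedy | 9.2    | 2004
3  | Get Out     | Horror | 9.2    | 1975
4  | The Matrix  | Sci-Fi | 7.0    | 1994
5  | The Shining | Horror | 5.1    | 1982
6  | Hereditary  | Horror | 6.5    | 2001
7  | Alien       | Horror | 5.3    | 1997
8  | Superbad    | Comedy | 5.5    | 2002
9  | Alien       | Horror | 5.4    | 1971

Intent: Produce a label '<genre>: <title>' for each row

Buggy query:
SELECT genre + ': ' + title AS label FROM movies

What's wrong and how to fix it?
Bug: '+' is numeric addition; on text columns SQLite converts them to 0 instead of concatenating

Fix: Use the || operator for string concatenation

Corrected query:
SELECT genre || ': ' || title AS label FROM movies

Result:
label              
-------------------
Sci-Fi: Dune       
Comedy: Bridesmaids
Horror: Get Out    
Sci-Fi: The Matrix 
Horror: The Shining
Horror: Hereditary 
Horror: Alien      
Comedy: Superbad   
Horror: Alien      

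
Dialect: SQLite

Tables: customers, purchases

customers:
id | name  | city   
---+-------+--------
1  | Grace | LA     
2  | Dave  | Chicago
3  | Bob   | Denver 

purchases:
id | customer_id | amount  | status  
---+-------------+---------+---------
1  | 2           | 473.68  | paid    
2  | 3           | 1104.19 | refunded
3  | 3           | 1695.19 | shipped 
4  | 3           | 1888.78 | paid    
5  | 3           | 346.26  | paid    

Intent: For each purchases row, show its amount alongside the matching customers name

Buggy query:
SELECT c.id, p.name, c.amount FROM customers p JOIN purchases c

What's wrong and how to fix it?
Bug: JOIN with no ON clause produces a cartesian product; every purchases row pairs with every customers row

Fix: Add ON c.customer_id = p.id to the JOIN

Corrected query:
SELECT c.id, p.name, c.amount FROM customers p JOIN purchases c ON c.customer_id = p.id

Result:
id | name | amount 
---+------+--------
1  | Dave | 473.68 
2  | Bob  | 1104.19
3  | Bob  | 1695.19
4  | Bob  | 1888.78
5  | Bob  | 346.26 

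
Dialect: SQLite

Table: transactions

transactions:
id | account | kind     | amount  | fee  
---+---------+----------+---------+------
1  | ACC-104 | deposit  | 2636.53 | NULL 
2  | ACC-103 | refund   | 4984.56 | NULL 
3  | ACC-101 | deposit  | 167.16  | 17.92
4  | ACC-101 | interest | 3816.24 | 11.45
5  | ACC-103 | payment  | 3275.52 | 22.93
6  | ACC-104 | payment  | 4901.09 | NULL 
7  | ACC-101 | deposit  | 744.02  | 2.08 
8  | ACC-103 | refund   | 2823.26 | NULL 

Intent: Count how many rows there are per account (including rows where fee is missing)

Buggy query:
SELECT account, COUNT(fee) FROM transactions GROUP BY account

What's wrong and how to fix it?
Bug: COUNT(fee) skips NULLs, so groups with missing fee are undercounted

Fix: Replace COUNT(fee) with COUNT(*)

Corrected query:
SELECT account, COUNT(*) FROM transactions GROUP BY account

Result:
account | COUNT(*)
--------+---------
ACC-101 | 3       
ACC-103 | 3       
ACC-104 | 2       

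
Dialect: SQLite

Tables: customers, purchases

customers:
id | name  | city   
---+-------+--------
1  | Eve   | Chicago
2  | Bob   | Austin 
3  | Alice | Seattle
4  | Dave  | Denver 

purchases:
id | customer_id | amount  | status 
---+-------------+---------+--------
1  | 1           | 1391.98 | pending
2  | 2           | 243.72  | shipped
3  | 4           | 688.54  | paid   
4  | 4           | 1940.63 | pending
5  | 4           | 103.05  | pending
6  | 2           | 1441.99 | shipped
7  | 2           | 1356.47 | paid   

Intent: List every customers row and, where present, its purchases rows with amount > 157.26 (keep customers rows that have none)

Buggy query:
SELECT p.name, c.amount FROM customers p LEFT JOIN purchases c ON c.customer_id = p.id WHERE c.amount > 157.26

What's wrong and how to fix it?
Bug: A WHERE condition on the right-hand table after LEFT JOIN drops unmatched parents

Fix: Move the right-table condition into the ON clause so unmatched parents are kept

Corrected query:
SELECT p.name, c.amount FROM customers p LEFT JOIN purchases c ON c.customer_id = p.id AND c.amount > 157.26

Result:
name  | amount 
------+--------
Eve   | 1391.98
Bob   | 243.72 
Bob   | 1356.47
Bob   | 1441.99
Alice | NULL   
Dave  | 688.54 
Dave  | 1940.63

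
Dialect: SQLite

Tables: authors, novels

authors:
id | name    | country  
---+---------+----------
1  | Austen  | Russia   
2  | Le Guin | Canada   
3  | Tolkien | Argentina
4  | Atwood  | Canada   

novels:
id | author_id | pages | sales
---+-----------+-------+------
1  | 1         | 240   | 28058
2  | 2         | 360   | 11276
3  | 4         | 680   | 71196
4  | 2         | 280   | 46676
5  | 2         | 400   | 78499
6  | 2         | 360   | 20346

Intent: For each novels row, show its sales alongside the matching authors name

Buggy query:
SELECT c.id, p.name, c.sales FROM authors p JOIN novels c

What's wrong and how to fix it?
Bug: Missing join condition: each novels row is matched to all authors rows instead of just its own

Fix: Add ON c.author_id = p.id to the JOIN

Corrected query:
SELECT c.id, p.name, c.sales FROM authors p JOIN novels c ON c.author_id = p.id

Result:
id | name    | sales
---+---------+------
1  | Austen  | 28058
2  | Le Guin | 11276
3  | Atwood  | 71196
4  | Le Guin | 46676
5  | Le Guin | 78499
6  | Le Guin | 20346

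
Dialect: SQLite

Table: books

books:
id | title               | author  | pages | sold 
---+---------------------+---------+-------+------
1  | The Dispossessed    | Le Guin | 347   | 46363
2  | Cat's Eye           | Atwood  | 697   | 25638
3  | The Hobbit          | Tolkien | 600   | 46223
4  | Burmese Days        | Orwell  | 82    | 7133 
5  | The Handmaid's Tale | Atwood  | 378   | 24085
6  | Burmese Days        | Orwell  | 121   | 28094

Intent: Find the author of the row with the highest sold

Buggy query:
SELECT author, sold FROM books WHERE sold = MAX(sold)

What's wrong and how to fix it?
Bug: WHERE is evaluated per row; an aggregate over the whole table isn't defined there

Fix: Wrap MAX in a scalar subquery so WHERE compares against a single value

Corrected query:
SELECT author, sold FROM books WHERE sold = (SELECT MAX(sold) FROM books)

Result:
author  | sold 
--------+------
Le Guin | 46363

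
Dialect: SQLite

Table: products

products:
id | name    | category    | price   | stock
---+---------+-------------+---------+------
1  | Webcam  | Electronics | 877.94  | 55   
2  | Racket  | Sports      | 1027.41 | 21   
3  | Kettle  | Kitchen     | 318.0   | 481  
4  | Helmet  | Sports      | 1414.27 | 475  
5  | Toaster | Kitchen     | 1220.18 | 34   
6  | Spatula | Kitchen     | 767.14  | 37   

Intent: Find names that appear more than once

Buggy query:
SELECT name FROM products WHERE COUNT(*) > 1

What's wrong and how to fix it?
Bug: WHERE can't reference COUNT(*); aggregates are computed after WHERE

Fix: Group first, then use HAVING for the count condition

Corrected query:
SELECT name FROM products GROUP BY name HAVING COUNT(*) > 1

Result:
(no rows)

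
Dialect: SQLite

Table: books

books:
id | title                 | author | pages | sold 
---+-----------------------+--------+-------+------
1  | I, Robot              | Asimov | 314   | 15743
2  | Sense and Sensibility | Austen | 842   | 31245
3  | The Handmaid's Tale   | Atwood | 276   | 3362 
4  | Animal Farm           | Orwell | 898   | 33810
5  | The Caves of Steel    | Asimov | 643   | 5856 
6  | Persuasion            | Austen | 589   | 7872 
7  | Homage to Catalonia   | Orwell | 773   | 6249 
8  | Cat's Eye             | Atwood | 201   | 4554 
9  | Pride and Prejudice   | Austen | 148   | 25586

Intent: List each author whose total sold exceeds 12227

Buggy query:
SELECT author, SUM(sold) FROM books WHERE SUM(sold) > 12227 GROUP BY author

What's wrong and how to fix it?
Bug: Aggregate functions cannot appear in a WHERE clause

Fix: Move the aggregate condition to a HAVING clause

Corrected query:
SELECT author, SUM(sold) FROM books GROUP BY author HAVING SUM(sold) > 12227

Result:
author | SUM(sold)
-------+----------
Asimov | 21599    
Austen | 64703    
Orwell | 40059    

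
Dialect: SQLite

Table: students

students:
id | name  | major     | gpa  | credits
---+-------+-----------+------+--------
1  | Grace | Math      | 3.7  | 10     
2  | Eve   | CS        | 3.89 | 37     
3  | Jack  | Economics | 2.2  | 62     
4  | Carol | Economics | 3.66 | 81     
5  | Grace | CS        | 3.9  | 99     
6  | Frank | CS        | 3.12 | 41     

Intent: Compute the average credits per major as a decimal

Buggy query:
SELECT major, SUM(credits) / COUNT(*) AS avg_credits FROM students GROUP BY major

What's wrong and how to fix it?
Bug: Both operands are integers, so '/' performs integer division and truncates

Fix: Multiply by 1.0 (or CAST to REAL) to force floating-point division

Corrected query:
SELECT major, SUM(credits) * 1.0 / COUNT(*) AS avg_credits FROM students GROUP BY major

Result:
major     | avg_credits
----------+------------
CS        | 59         
Economics | 71.5       
Math      | 10         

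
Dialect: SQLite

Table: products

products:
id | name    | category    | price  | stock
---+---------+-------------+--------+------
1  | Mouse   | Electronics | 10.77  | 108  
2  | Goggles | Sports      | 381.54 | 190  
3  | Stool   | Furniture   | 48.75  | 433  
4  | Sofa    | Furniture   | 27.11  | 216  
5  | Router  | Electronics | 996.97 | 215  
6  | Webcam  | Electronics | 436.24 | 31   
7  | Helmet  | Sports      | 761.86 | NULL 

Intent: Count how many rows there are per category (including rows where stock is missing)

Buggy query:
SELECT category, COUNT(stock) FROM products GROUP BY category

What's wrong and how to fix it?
Bug: COUNT(stock) skips NULLs, so groups with missing stock are undercounted

Fix: Use COUNT(*) to count all rows regardless of NULL

Corrected query:
SELECT category, COUNT(*) FROM products GROUP BY category

Result:
category    | COUNT(*)
------------+---------
Electronics | 3       
Furniture   | 2       
Sports      | 2       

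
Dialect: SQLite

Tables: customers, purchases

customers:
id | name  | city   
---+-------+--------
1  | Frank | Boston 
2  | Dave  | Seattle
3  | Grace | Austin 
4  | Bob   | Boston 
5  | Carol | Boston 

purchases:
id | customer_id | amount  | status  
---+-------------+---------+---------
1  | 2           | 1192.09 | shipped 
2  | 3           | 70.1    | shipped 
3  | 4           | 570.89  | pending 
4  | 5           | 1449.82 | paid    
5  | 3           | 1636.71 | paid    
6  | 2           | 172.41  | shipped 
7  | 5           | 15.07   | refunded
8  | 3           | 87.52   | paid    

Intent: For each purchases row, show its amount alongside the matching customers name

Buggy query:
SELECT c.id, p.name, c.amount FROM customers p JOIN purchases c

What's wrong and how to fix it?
Bug: JOIN with no ON clause produces a cartesian product; every purchases row pairs with every customers row

Fix: Specify the join condition linking the foreign key to the parent id

Corrected query:
SELECT c.id, p.name, c.amount FROM customers p JOIN purchases c ON c.customer_id = p.id

Result:
id | name  | amount 
---+-------+--------
1  | Dave  | 1192.09
2  | Grace | 70.1   
3  | Bob   | 570.89 
4  | Carol | 1449.82
5  | Grace | 1636.71
6  | Dave  | 172.41 
7  | Carol | 15.07  
8  | Grace | 87.52  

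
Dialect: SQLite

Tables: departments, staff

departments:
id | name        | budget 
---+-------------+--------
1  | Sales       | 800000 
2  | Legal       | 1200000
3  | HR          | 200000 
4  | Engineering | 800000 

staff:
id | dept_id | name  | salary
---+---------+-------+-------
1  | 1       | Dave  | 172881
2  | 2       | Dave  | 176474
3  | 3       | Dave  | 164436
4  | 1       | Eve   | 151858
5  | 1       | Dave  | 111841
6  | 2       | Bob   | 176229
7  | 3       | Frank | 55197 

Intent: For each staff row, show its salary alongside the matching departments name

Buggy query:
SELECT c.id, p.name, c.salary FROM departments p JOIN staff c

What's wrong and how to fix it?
Bug: Missing join condition: each staff row is matched to all departments rows instead of just its own

Fix: Add ON c.dept_id = p.id to the JOIN

Corrected query:
SELECT c.id, p.name, c.salary FROM departments p JOIN staff c ON c.dept_id = p.id

Result:
id | name  | salary
---+-------+-------
1  | Sales | 172881
2  | Legal | 176474
3  | HR    | 164436
4  | Sales | 151858
5  | Sales | 111841
6  | Legal | 176229
7  | HR    | 55197 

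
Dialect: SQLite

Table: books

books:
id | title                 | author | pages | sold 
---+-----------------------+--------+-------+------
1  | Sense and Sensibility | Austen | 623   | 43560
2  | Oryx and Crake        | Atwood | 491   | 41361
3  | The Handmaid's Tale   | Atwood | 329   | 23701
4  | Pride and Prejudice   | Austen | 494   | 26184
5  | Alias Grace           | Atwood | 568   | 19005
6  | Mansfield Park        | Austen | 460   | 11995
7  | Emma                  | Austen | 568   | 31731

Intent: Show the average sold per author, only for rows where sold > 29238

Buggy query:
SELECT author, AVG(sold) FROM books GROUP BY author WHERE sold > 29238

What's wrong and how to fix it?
Bug: WHERE cannot follow GROUP BY

Fix: Move the WHERE clause before GROUP BY

Corrected query:
SELECT author, AVG(sold) FROM books WHERE sold > 29238 GROUP BY author

Result:
author | AVG(sold)
-------+----------
Atwood | 41361    
Austen | 37645.5  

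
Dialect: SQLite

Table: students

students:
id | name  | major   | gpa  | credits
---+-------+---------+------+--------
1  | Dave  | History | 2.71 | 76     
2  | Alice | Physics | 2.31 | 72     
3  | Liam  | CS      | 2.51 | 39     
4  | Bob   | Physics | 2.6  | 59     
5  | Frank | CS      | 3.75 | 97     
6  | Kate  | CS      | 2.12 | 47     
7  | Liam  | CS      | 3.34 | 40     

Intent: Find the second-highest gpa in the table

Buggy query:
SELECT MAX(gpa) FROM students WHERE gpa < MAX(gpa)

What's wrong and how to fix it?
Bug: MAX(gpa) on the right of the comparison is an aggregate-in-WHERE error

Fix: Compute the overall MAX in a subquery, then take MAX of rows below it

Corrected query:
SELECT MAX(gpa) FROM students WHERE gpa < (SELECT MAX(gpa) FROM students)

Result:
MAX(gpa)
--------
3.34    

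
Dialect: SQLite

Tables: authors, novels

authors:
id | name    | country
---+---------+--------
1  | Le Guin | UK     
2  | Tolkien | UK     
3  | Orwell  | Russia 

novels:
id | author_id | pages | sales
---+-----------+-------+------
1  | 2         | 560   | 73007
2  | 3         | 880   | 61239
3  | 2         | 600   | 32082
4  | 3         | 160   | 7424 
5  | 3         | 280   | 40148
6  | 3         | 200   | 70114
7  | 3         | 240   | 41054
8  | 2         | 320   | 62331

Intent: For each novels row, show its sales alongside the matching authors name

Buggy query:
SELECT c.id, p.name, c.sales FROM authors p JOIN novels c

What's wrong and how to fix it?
Bug: Missing join condition: each novels row is matched to all authors rows instead of just its own

Fix: Specify the join condition linking the foreign key to the parent id

Corrected query:
SELECT c.id, p.name, c.sales FROM authors p JOIN novels c ON c.author_id = p.id

Result:
id | name    | sales
---+---------+------
1  | Tolkien | 73007
2  | Orwell  | 61239
3  | Tolkien | 32082
4  | Orwell  | 7424 
5  | Orwell  | 40148
6  | Orwell  | 70114
7  | Orwell  | 41054
8  | Tolkien | 62331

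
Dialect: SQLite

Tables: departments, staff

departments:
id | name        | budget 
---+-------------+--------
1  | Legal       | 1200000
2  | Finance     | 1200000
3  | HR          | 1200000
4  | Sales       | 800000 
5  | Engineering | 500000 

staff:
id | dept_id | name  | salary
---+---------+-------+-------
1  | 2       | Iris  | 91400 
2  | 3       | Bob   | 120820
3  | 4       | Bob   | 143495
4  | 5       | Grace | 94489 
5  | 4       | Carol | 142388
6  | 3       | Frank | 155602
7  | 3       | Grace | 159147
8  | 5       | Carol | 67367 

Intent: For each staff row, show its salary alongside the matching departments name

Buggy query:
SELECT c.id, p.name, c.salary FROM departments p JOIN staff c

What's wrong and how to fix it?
Bug: Missing join condition: each staff row is matched to all departments rows instead of just its own

Fix: Add ON c.dept_id = p.id to the JOIN

Corrected query:
SELECT c.id, p.name, c.salary FROM departments p JOIN staff c ON c.dept_id = p.id

Result:
id | name        | salary
---+-------------+-------
1  | Finance     | 91400 
2  | HR          | 120820
3  | Sales       | 143495
4  | Engineering | 94489 
5  | Sales       | 142388
6  | HR          | 155602
7  | HR          | 159147
8  | Engineering | 67367 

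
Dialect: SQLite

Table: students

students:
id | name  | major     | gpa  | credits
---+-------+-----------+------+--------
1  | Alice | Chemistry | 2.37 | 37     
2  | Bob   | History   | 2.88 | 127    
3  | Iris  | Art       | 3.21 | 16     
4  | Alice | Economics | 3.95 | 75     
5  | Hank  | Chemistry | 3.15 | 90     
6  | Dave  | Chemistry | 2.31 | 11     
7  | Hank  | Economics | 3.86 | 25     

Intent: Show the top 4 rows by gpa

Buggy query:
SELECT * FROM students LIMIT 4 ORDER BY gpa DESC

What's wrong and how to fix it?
Bug: ORDER BY cannot follow LIMIT; LIMIT is the final clause

Fix: Swap the clauses: ORDER BY first, then LIMIT

Corrected query:
SELECT * FROM students ORDER BY gpa DESC LIMIT 4

Result:
id | name  | major     | gpa  | credits
---+-------+-----------+------+--------
4  | Alice | Economics | 3.95 | 75     
7  | Hank  | Economics | 3.86 | 25     
3  | Iris  | Art       | 3.21 | 16     
5  | Hank  | Chemistry | 3.15 | 90     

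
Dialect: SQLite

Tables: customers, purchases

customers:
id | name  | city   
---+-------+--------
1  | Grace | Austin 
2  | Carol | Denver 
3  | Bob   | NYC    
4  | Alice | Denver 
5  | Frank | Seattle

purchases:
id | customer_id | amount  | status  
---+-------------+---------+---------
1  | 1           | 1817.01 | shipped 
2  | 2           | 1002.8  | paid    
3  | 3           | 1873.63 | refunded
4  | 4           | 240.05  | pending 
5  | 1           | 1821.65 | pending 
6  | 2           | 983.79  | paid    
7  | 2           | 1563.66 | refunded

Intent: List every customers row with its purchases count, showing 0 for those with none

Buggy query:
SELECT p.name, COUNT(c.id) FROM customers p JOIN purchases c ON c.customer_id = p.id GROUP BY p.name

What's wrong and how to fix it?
Bug: INNER JOIN drops customers rows that have no matching purchases rows

Fix: Use LEFT JOIN so parents without children still appear (COUNT(c.id) gives 0)

Corrected query:
SELECT p.name, COUNT(c.id) FROM customers p LEFT JOIN purchases c ON c.customer_id = p.id GROUP BY p.name

Result:
name  | COUNT(c.id)
------+------------
Alice | 1          
Bob   | 1          
Carol | 3          
Frank | 0          
Grace | 2          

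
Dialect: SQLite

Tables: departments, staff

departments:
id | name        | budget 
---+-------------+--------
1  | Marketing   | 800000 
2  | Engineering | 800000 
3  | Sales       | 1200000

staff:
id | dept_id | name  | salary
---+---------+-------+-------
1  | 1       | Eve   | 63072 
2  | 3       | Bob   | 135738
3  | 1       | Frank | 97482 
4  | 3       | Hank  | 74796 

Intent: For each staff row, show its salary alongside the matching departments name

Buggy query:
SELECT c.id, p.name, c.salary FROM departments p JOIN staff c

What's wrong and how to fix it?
Bug: Missing join condition: each staff row is matched to all departments rows instead of just its own

Fix: Add ON c.dept_id = p.id to the JOIN

Corrected query:
SELECT c.id, p.name, c.salary FROM departments p JOIN staff c ON c.dept_id = p.id

Result:
id | name      | salary
---+-----------+-------
1  | Marketing | 63072 
2  | Sales     | 135738
3  | Marketing | 97482 
4  | Sales     | 74796 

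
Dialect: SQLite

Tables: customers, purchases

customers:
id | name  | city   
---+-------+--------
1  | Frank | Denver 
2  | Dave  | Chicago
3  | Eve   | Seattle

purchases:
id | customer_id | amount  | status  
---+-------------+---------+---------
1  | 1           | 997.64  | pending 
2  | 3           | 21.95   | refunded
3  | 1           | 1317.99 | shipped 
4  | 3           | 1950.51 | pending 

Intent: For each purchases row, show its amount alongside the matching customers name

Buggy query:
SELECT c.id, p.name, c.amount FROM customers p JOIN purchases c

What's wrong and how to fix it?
Bug: JOIN with no ON clause produces a cartesian product; every purchases row pairs with every customers row

Fix: Add ON c.customer_id = p.id to the JOIN

Corrected query:
SELECT c.id, p.name, c.amount FROM customers p JOIN purchases c ON c.customer_id = p.id

Result:
id | name  | amount 
---+-------+--------
1  | Frank | 997.64 
2  | Eve   | 21.95  
3  | Frank | 1317.99
4  | Eve   | 1950.51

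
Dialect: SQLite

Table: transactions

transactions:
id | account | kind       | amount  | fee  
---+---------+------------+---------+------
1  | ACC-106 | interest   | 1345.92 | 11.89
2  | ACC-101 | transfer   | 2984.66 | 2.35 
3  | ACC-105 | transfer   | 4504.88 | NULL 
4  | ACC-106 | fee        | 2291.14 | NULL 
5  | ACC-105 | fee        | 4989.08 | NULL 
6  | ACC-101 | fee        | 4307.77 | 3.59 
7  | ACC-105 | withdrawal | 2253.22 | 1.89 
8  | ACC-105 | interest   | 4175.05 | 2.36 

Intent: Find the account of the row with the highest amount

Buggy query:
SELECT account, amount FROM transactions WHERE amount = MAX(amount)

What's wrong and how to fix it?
Bug: MAX(amount) is an aggregate and cannot be used directly in WHERE

Fix: Wrap MAX in a scalar subquery so WHERE compares against a single value

Corrected query:
SELECT account, amount FROM transactions WHERE amount = (SELECT MAX(amount) FROM transactions)

Result:
account | amount 
--------+--------
ACC-105 | 4989.08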